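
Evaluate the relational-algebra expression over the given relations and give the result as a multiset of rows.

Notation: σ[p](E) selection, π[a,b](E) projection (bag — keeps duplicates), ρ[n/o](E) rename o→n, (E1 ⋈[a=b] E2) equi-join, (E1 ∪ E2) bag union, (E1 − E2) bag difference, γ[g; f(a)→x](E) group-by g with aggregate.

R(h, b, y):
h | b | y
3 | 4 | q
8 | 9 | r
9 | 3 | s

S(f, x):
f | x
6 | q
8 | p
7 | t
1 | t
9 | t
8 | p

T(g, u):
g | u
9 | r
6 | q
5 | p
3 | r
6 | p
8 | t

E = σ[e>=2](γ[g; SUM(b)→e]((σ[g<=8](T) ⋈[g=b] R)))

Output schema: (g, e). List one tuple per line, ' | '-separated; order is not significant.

Stepwise |·|:
  T → 6
  σ[g<=8](T) → 5
  R → 3
  (σ[g<=8](T) ⋈[g=b] R) → 1
  γ[g; SUM(b)→e]((σ[g<=8](T) ⋈[g=b] R)) → 1
  σ[e>=2](γ[g; SUM(b)→e]((σ[g<=8](T) ⋈[g=b] R))) → 1

== RESULT ==
g | e
3 | 3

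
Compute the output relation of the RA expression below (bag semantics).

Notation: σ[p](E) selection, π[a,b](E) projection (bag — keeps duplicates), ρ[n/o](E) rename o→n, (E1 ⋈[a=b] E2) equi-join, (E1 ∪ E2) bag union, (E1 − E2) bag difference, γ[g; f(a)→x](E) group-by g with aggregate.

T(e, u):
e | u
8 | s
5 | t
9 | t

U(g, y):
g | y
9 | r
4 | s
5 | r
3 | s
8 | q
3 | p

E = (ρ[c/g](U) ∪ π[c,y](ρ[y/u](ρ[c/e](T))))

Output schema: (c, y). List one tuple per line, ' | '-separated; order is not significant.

Row counts bottom-up:
  U → 6
  ρ[c/g](U) → 6
  T → 3
  ρ[c/e](T) → 3
  ρ[y/u](ρ[c/e](T)) → 3
  π[c,y](ρ[y/u](ρ[c/e](T))) → 3
  (ρ[c/g](U) ∪ π[c,y](ρ[y/u](ρ[c/e](T)))) → 9

== RESULT ==
c | y
3 | p
3 | s
4 | s
5 | r
5 | t
8 | q
8 | s
9 | r
9 | t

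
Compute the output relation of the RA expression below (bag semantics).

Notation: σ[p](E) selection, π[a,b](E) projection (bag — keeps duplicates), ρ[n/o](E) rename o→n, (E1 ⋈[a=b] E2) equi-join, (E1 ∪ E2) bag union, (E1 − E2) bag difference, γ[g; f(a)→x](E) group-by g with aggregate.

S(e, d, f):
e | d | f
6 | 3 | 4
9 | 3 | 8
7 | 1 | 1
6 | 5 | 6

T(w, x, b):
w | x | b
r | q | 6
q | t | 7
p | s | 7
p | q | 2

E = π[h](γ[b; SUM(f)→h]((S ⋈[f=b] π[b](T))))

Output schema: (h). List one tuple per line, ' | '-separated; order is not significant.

Subexpression sizes:
  S → 4
  T → 4
  π[b](T) → 4
  (S ⋈[f=b] π[b](T)) → 1
  γ[b; SUM(f)→h]((S ⋈[f=b] π[b](T))) → 1
  π[h](γ[b; SUM(f)→h]((S ⋈[f=b] π[b](T)))) → 1

== RESULT ==
h
6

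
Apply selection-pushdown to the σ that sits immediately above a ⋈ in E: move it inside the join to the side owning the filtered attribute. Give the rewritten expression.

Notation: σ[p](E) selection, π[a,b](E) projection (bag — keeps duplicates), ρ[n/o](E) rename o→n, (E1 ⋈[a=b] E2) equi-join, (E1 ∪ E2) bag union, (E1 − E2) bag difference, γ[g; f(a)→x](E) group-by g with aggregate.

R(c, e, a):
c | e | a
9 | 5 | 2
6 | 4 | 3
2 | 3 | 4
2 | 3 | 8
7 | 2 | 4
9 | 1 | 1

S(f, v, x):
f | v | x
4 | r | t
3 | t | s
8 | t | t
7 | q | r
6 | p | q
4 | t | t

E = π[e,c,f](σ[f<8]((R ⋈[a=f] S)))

σ filters on f, owned by the right side.
E' = π[e,c,f]((R ⋈[a=f] σ[f<8](S)))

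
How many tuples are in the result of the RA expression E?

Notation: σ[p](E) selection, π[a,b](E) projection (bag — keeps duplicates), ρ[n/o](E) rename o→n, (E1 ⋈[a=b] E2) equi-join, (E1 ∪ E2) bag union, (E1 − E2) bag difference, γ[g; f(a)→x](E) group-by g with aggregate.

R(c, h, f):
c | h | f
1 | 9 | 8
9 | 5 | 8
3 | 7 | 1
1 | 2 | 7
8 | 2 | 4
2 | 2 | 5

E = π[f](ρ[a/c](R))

Stepwise |·|:
  R → 6
  ρ[a/c](R) → 6
  π[f](ρ[a/c](R)) → 6

|E| = 6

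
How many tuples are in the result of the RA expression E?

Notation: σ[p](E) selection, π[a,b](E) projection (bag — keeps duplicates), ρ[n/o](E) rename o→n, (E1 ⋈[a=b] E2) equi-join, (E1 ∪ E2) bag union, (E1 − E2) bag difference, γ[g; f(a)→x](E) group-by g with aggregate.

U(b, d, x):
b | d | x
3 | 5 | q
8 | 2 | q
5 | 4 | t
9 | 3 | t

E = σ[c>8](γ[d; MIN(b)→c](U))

Stepwise |·|:
  U → 4
  γ[d; MIN(b)→c](U) → 4
  σ[c>8](γ[d; MIN(b)→c](U)) → 1

|E| = 1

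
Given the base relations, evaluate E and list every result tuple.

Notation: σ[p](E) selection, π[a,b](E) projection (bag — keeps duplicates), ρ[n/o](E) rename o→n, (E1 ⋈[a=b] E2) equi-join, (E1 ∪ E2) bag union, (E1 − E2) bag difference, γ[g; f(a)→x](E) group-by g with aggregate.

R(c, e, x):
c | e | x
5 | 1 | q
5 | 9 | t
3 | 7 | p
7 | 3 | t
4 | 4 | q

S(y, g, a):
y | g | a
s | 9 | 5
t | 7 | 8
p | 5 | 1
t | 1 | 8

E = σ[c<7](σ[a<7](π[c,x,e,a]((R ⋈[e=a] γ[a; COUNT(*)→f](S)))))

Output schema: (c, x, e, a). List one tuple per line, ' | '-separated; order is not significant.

Per-node cardinality:
  R → 5
  S → 4
  γ[a; COUNT(*)→f](S) → 3
  (R ⋈[e=a] γ[a; COUNT(*)→f](S)) → 1
  π[c,x,e,a]((R ⋈[e=a] γ[a; COUNT(*)→f](S))) → 1
  σ[a<7](π[c,x,e,a]((R ⋈[e=a] γ[a; COUNT(*)→f](S)))) → 1
  σ[c<7](σ[a<7](π[c,x,e,a]((R ⋈[e=a] γ[a; COUNT(*)→f](S))))) → 1

== RESULT ==
c | x | e | a
5 | q | 1 | 1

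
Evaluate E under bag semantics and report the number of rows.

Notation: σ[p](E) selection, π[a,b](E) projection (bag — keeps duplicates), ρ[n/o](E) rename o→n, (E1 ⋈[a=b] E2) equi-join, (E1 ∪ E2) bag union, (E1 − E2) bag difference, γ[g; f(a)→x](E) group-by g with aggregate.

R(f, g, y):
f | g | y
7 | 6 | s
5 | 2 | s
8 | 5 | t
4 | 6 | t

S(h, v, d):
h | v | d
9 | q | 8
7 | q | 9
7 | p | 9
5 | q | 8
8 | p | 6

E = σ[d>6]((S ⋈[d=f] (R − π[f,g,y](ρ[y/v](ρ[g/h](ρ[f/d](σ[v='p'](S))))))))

Subexpression sizes:
  S → 5
  R → 4
  S → 5
  σ[v='p'](S) → 2
  ρ[f/d](σ[v='p'](S)) → 2
  ρ[g/h](ρ[f/d](σ[v='p'](S))) → 2
  ρ[y/v](ρ[g/h](ρ[f/d](σ[v='p'](S)))) → 2
  π[f,g,y](ρ[y/v](ρ[g/h](ρ[f/d](σ[v='p'](S))))) → 2
  (R − π[f,g,y](ρ[y/v](ρ[g/h](ρ[f/d](σ[v='p'](S)))))) → 4
  (S ⋈[d=f] (R − π[f,g,y](ρ[y/v](ρ[g/h](ρ[f/d](σ[v='p'](S))))))) → 2
  σ[d>6]((S ⋈[d=f] (R − π[f,g,y](ρ[y/v](ρ[g/h](ρ[f/d](σ[v='p'](S)))))))) → 2

|E| = 2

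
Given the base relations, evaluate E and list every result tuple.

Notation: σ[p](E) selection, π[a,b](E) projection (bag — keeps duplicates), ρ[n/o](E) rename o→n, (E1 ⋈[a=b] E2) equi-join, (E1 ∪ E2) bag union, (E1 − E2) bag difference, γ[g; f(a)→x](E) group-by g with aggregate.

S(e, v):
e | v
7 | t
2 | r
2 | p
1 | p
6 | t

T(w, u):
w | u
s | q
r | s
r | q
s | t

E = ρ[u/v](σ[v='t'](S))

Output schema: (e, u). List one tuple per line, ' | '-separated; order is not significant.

Subexpression sizes:
  S → 5
  σ[v='t'](S) → 2
  ρ[u/v](σ[v='t'](S)) → 2

== RESULT ==
e | u
6 | t
7 | t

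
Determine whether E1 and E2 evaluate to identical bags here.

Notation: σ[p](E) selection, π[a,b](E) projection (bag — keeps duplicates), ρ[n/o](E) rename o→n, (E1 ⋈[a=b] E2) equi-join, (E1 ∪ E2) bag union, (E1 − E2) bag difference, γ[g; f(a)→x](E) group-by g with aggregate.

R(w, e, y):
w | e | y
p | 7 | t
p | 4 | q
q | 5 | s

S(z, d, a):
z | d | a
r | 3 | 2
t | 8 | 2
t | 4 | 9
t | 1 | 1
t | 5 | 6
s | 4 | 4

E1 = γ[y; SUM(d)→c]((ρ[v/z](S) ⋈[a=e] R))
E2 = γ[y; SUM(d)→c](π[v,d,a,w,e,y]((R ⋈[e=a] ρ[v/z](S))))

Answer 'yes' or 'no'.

E1 subexpression sizes:
  S → 6
  ρ[v/z](S) → 6
  R → 3
  (ρ[v/z](S) ⋈[a=e] R) → 1
  γ[y; SUM(d)→c]((ρ[v/z](S) ⋈[a=e] R)) → 1
E2 subexpression sizes:
  R → 3
  S → 6
  ρ[v/z](S) → 6
  (R ⋈[e=a] ρ[v/z](S)) → 1
  π[v,d,a,w,e,y]((R ⋈[e=a] ρ[v/z](S))) → 1
  γ[y; SUM(d)→c](π[v,d,a,w,e,y]((R ⋈[e=a] ρ[v/z](S)))) → 1

E1 and E2 produce the same multiset:
y | c
q | 4

yes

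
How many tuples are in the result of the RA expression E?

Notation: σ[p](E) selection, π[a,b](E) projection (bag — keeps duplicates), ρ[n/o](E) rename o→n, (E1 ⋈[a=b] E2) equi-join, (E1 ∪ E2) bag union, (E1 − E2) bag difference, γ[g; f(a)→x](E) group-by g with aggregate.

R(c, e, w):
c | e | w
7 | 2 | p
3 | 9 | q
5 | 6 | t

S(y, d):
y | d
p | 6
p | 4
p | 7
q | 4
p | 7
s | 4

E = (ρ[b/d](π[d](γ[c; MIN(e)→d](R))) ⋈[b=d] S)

Per-node cardinality:
  R → 3
  γ[c; MIN(e)→d](R) → 3
  π[d](γ[c; MIN(e)→d](R)) → 3
  ρ[b/d](π[d](γ[c; MIN(e)→d](R))) → 3
  S → 6
  (ρ[b/d](π[d](γ[c; MIN(e)→d](R))) ⋈[b=d] S) → 1

|E| = 1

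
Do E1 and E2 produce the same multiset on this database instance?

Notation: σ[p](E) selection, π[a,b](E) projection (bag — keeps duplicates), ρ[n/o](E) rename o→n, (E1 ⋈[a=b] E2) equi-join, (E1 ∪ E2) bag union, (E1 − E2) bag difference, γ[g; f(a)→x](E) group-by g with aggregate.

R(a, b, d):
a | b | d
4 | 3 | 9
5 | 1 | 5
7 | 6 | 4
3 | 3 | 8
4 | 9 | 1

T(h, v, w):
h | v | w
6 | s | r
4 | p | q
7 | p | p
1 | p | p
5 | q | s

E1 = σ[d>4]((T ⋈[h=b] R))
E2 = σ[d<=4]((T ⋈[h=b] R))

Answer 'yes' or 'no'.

E1 per-node cardinality:
  T → 5
  R → 5
  (T ⋈[h=b] R) → 2
  σ[d>4]((T ⋈[h=b] R)) → 1
E2 per-node cardinality:
  T → 5
  R → 5
  (T ⋈[h=b] R) → 2
  σ[d<=4]((T ⋈[h=b] R)) → 1

E1 result:
h | v | w | a | b | d
1 | p | p | 5 | 1 | 5
E2 result:
h | v | w | a | b | d
6 | s | r | 7 | 6 | 4
Witness: (6, 's', 'r', 7, 6, 4) appears 0× in E1 but 1× in E2.

no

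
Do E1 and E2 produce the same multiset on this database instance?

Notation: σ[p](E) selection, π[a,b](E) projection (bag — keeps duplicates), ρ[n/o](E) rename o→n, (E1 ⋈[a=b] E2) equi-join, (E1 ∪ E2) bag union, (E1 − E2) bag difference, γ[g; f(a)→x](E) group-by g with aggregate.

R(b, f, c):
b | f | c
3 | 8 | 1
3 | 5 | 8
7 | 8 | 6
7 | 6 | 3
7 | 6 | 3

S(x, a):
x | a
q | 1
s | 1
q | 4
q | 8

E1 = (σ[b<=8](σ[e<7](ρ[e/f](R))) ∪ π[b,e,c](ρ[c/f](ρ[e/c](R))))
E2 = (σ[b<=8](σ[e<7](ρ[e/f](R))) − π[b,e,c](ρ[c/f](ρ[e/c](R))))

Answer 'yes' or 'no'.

E1 per-node cardinality:
  R → 5
  ρ[e/f](R) → 5
  σ[e<7](ρ[e/f](R)) → 3
  σ[b<=8](σ[e<7](ρ[e/f](R))) → 3
  R → 5
  ρ[e/c](R) → 5
  ρ[c/f](ρ[e/c](R)) → 5
  π[b,e,c](ρ[c/f](ρ[e/c](R))) → 5
  (σ[b<=8](σ[e<7](ρ[e/f](R))) ∪ π[b,e,c](ρ[c/f](ρ[e/c](R)))) → 8
E2 per-node cardinality:
  R → 5
  ρ[e/f](R) → 5
  σ[e<7](ρ[e/f](R)) → 3
  σ[b<=8](σ[e<7](ρ[e/f](R))) → 3
  R → 5
  ρ[e/c](R) → 5
  ρ[c/f](ρ[e/c](R)) → 5
  π[b,e,c](ρ[c/f](ρ[e/c](R))) → 5
  (σ[b<=8](σ[e<7](ρ[e/f](R))) − π[b,e,c](ρ[c/f](ρ[e/c](R)))) → 3

E1 result:
b | e | c
3 | 1 | 8
3 | 5 | 8
3 | 8 | 5
7 | 3 | 6
7 | 3 | 6
7 | 6 | 3
7 | 6 | 3
7 | 6 | 8
E2 result:
b | e | c
3 | 5 | 8
7 | 6 | 3
7 | 6 | 3
Witness: (7, 6, 8) appears 1× in E1 but 0× in E2.

no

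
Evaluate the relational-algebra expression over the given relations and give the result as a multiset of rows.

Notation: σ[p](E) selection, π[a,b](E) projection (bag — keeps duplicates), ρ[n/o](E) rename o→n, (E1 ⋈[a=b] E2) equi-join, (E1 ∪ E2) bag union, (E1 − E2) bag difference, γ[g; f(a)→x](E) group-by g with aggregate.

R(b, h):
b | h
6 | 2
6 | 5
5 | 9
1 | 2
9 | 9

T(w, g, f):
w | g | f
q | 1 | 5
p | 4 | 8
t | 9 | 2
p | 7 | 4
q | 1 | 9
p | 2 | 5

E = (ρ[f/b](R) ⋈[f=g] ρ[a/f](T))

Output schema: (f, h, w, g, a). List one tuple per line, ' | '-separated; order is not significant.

Per-node cardinality:
  R → 5
  ρ[f/b](R) → 5
  T → 6
  ρ[a/f](T) → 6
  (ρ[f/b](R) ⋈[f=g] ρ[a/f](T)) → 3

== RESULT ==
f | h | w | g | a
1 | 2 | q | 1 | 5
1 | 2 | q | 1 | 9
9 | 9 | t | 9 | 2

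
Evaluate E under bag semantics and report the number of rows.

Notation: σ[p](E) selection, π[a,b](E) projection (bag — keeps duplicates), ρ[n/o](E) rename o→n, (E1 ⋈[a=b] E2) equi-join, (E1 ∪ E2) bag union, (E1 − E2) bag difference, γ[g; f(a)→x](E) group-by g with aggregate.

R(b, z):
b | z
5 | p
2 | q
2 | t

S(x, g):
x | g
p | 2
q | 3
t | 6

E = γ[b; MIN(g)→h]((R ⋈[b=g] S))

Row counts bottom-up:
  R → 3
  S → 3
  (R ⋈[b=g] S) → 2
  γ[b; MIN(g)→h]((R ⋈[b=g] S)) → 1

|E| = 1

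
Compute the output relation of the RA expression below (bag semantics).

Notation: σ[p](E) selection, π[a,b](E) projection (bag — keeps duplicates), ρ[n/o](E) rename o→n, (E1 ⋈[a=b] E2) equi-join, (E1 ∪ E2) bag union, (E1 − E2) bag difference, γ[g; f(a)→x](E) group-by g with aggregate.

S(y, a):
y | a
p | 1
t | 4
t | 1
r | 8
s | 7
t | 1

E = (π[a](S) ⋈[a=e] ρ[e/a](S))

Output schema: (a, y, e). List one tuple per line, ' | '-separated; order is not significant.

Per-node cardinality:
  S → 6
  π[a](S) → 6
  S → 6
  ρ[e/a](S) → 6
  (π[a](S) ⋈[a=e] ρ[e/a](S)) → 12

== RESULT ==
a | y | e
1 | p | 1
1 | p | 1
1 | p | 1
1 | t | 1
1 | t | 1
1 | t | 1
1 | t | 1
1 | t | 1
1 | t | 1
4 | t | 4
7 | s | 7
8 | r | 8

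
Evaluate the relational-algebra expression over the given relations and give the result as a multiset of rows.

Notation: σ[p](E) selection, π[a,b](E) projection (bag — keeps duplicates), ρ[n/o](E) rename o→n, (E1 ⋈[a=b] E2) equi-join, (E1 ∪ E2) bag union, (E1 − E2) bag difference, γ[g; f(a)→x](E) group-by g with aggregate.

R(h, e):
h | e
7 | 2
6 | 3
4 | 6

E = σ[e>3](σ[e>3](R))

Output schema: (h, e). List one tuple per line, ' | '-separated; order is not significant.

Row counts bottom-up:
  R → 3
  σ[e>3](R) → 1
  σ[e>3](σ[e>3](R)) → 1

== RESULT ==
h | e
4 | 6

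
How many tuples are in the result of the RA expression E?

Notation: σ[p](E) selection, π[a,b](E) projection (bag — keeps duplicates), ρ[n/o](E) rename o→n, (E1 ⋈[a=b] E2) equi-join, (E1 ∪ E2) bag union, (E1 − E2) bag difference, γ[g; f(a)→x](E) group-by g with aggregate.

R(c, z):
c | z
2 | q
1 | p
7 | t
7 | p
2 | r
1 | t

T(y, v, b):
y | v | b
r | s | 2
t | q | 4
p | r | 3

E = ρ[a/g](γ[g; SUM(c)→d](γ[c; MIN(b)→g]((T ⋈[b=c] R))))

Row counts bottom-up:
  T → 3
  R → 6
  (T ⋈[b=c] R) → 2
  γ[c; MIN(b)→g]((T ⋈[b=c] R)) → 1
  γ[g; SUM(c)→d](γ[c; MIN(b)→g]((T ⋈[b=c] R))) → 1
  ρ[a/g](γ[g; SUM(c)→d](γ[c; MIN(b)→g]((T ⋈[b=c] R)))) → 1

|E| = 1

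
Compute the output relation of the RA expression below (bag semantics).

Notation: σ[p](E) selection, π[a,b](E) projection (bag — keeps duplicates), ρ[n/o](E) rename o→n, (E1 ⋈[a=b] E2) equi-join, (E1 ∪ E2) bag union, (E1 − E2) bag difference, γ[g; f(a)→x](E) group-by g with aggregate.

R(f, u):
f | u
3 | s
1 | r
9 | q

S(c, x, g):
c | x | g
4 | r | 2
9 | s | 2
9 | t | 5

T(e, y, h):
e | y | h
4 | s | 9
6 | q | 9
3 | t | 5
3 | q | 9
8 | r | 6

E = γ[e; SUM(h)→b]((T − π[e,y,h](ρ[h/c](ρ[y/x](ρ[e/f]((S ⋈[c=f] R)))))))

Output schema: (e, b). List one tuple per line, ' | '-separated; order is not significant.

Subexpression sizes:
  T → 5
  S → 3
  R → 3
  (S ⋈[c=f] R) → 2
  ρ[e/f]((S ⋈[c=f] R)) → 2
  ρ[y/x](ρ[e/f]((S ⋈[c=f] R))) → 2
  ρ[h/c](ρ[y/x](ρ[e/f]((S ⋈[c=f] R)))) → 2
  π[e,y,h](ρ[h/c](ρ[y/x](ρ[e/f]((S ⋈[c=f] R))))) → 2
  (T − π[e,y,h](ρ[h/c](ρ[y/x](ρ[e/f]((S ⋈[c=f] R)))))) → 5
  γ[e; SUM(h)→b]((T − π[e,y,h](ρ[h/c](ρ[y/x](ρ[e/f]((S ⋈[c=f] R))))))) → 4

== RESULT ==
e | b
3 | 14
4 | 9
6 | 9
8 | 6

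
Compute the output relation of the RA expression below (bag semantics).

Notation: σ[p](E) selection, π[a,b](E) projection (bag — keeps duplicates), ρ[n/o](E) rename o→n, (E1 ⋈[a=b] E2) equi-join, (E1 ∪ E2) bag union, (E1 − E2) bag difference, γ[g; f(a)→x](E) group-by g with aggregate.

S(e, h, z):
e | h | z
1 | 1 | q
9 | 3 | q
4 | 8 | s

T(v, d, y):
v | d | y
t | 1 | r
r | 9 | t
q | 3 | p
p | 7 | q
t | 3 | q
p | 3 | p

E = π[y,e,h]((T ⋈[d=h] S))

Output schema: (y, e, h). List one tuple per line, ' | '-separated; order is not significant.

Subexpression sizes:
  T → 6
  S → 3
  (T ⋈[d=h] S) → 4
  π[y,e,h]((T ⋈[d=h] S)) → 4

== RESULT ==
y | e | h
p | 9 | 3
p | 9 | 3
q | 9 | 3
r | 1 | 1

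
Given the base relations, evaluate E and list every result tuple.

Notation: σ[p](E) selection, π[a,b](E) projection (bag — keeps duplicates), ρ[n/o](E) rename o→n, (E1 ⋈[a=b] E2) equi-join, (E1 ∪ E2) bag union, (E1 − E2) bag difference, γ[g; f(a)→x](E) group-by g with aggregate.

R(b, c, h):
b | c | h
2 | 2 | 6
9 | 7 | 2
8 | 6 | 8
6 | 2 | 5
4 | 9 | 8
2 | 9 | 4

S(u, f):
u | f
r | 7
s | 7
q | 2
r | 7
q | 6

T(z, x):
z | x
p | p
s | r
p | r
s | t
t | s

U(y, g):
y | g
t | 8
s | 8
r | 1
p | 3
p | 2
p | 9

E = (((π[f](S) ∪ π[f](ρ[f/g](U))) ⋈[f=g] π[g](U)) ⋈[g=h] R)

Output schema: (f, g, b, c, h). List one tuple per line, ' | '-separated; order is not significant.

Stepwise |·|:
  S → 5
  π[f](S) → 5
  U → 6
  ρ[f/g](U) → 6
  π[f](ρ[f/g](U)) → 6
  (π[f](S) ∪ π[f](ρ[f/g](U))) → 11
  U → 6
  π[g](U) → 6
  ((π[f](S) ∪ π[f](ρ[f/g](U))) ⋈[f=g] π[g](U)) → 9
  R → 6
  (((π[f](S) ∪ π[f](ρ[f/g](U))) ⋈[f=g] π[g](U)) ⋈[g=h] R) → 10

== RESULT ==
f | g | b | c | h
2 | 2 | 9 | 7 | 2
2 | 2 | 9 | 7 | 2
8 | 8 | 4 | 9 | 8
8 | 8 | 4 | 9 | 8
8 | 8 | 4 | 9 | 8
8 | 8 | 4 | 9 | 8
8 | 8 | 8 | 6 | 8
8 | 8 | 8 | 6 | 8
8 | 8 | 8 | 6 | 8
8 | 8 | 8 | 6 | 8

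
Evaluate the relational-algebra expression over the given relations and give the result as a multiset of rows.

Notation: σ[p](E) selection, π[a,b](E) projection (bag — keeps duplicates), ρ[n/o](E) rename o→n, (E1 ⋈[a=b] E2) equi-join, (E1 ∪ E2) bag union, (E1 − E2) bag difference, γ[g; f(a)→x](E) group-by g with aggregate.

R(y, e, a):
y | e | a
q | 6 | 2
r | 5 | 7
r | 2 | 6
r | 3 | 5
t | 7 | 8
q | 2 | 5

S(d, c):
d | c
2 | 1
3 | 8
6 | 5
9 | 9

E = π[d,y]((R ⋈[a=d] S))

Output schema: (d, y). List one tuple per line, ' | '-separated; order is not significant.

Subexpression sizes:
  R → 6
  S → 4
  (R ⋈[a=d] S) → 2
  π[d,y]((R ⋈[a=d] S)) → 2

== RESULT ==
d | y
2 | q
6 | r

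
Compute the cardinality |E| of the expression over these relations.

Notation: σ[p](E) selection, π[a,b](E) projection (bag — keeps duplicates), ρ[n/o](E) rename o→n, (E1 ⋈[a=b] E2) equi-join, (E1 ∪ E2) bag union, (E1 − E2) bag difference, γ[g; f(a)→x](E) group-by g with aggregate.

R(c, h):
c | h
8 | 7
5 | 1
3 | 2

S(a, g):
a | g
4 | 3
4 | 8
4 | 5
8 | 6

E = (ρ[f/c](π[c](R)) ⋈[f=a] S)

Subexpression sizes:
  R → 3
  π[c](R) → 3
  ρ[f/c](π[c](R)) → 3
  S → 4
  (ρ[f/c](π[c](R)) ⋈[f=a] S) → 1

|E| = 1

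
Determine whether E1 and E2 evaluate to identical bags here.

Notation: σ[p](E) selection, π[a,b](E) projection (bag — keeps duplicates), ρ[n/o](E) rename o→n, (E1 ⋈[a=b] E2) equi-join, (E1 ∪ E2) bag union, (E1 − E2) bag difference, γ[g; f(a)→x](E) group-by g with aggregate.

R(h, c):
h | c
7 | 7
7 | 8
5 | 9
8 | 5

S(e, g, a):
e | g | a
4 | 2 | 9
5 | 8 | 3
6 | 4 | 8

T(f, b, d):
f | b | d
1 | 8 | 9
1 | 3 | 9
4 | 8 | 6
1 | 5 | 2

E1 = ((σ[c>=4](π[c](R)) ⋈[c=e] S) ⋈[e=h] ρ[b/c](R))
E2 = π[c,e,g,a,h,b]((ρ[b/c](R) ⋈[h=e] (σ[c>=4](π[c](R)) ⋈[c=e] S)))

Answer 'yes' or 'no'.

E1 subexpression sizes:
  R → 4
  π[c](R) → 4
  σ[c>=4](π[c](R)) → 4
  S → 3
  (σ[c>=4](π[c](R)) ⋈[c=e] S) → 1
  R → 4
  ρ[b/c](R) → 4
  ((σ[c>=4](π[c](R)) ⋈[c=e] S) ⋈[e=h] ρ[b/c](R)) → 1
E2 subexpression sizes:
  R → 4
  ρ[b/c](R) → 4
  R → 4
  π[c](R) → 4
  σ[c>=4](π[c](R)) → 4
  S → 3
  (σ[c>=4](π[c](R)) ⋈[c=e] S) → 1
  (ρ[b/c](R) ⋈[h=e] (σ[c>=4](π[c](R)) ⋈[c=e] S)) → 1
  π[c,e,g,a,h,b]((ρ[b/c](R) ⋈[h=e] (σ[c>=4](π[c](R)) ⋈[c=e] S))) → 1

E1 and E2 produce the same multiset:
c | e | g | a | h | b
5 | 5 | 8 | 3 | 5 | 9

yes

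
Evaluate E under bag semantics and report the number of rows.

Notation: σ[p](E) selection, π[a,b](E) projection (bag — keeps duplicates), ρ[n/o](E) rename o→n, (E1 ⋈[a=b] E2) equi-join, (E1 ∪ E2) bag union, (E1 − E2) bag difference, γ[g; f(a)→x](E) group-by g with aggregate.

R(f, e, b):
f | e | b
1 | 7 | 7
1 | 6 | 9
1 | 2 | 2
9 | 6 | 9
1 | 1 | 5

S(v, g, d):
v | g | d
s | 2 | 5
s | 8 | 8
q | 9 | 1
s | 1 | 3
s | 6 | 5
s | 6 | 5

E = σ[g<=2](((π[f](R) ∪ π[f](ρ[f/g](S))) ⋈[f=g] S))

Subexpression sizes:
  R → 5
  π[f](R) → 5
  S → 6
  ρ[f/g](S) → 6
  π[f](ρ[f/g](S)) → 6
  (π[f](R) ∪ π[f](ρ[f/g](S))) → 11
  S → 6
  ((π[f](R) ∪ π[f](ρ[f/g](S))) ⋈[f=g] S) → 13
  σ[g<=2](((π[f](R) ∪ π[f](ρ[f/g](S))) ⋈[f=g] S)) → 6

|E| = 6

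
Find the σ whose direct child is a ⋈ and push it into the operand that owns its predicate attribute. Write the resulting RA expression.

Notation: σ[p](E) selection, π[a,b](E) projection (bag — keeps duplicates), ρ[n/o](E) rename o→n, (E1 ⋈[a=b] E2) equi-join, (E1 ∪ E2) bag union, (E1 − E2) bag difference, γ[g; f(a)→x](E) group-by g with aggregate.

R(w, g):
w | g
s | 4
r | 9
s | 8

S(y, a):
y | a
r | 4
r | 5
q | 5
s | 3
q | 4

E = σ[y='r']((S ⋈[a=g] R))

σ filters on y, owned by the left side.
E' = (σ[y='r'](S) ⋈[a=g] R)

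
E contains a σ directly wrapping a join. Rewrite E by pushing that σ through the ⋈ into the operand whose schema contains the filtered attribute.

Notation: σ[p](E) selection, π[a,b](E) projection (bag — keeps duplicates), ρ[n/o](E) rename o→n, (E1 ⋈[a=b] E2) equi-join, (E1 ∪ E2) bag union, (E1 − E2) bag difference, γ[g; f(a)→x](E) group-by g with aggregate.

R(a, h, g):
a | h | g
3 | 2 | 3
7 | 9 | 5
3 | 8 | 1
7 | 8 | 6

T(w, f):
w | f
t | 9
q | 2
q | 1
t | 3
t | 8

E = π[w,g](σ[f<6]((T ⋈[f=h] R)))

σ filters on f, owned by the left side.
E' = π[w,g]((σ[f<6](T) ⋈[f=h] R))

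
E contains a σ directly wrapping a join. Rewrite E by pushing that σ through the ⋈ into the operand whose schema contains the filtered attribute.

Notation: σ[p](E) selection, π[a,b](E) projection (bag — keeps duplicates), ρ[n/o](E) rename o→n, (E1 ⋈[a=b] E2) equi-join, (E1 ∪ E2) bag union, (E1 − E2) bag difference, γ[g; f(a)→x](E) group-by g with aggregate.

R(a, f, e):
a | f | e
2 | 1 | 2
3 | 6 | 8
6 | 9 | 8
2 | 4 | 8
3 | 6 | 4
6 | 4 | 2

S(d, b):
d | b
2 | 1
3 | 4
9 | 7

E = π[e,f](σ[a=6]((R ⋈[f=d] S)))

σ filters on a, owned by the left side.
E' = π[e,f]((σ[a=6](R) ⋈[f=d] S))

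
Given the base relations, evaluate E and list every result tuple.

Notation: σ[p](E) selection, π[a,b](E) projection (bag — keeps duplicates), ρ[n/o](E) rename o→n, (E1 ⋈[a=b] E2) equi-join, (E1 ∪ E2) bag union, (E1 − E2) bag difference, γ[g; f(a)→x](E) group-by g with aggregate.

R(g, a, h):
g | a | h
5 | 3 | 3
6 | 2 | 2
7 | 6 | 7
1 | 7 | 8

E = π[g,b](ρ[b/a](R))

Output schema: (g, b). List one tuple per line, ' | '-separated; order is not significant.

Subexpression sizes:
  R → 4
  ρ[b/a](R) → 4
  π[g,b](ρ[b/a](R)) → 4

== RESULT ==
g | b
1 | 7
5 | 3
6 | 2
7 | 6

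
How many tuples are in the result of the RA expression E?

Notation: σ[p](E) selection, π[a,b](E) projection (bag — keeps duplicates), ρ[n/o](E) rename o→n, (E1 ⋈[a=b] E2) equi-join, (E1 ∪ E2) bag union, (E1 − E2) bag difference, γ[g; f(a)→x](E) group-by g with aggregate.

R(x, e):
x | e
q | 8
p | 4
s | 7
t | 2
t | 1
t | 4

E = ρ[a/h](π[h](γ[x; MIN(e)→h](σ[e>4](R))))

Row counts bottom-up:
  R → 6
  σ[e>4](R) → 2
  γ[x; MIN(e)→h](σ[e>4](R)) → 2
  π[h](γ[x; MIN(e)→h](σ[e>4](R))) → 2
  ρ[a/h](π[h](γ[x; MIN(e)→h](σ[e>4](R)))) → 2

|E| = 2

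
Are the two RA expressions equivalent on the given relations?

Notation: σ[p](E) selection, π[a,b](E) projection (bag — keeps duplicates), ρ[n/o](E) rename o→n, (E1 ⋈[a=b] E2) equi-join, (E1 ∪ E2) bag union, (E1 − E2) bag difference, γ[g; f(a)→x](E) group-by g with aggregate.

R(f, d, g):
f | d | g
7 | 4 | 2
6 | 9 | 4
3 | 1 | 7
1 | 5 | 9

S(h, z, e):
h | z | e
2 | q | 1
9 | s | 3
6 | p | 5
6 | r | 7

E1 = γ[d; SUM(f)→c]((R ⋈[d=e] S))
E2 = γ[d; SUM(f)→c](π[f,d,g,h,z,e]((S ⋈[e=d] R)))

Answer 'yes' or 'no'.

E1 subexpression sizes:
  R → 4
  S → 4
  (R ⋈[d=e] S) → 2
  γ[d; SUM(f)→c]((R ⋈[d=e] S)) → 2
E2 subexpression sizes:
  S → 4
  R → 4
  (S ⋈[e=d] R) → 2
  π[f,d,g,h,z,e]((S ⋈[e=d] R)) → 2
  γ[d; SUM(f)→c](π[f,d,g,h,z,e]((S ⋈[e=d] R))) → 2

E1 and E2 produce the same multiset:
d | c
1 | 3
5 | 1

yes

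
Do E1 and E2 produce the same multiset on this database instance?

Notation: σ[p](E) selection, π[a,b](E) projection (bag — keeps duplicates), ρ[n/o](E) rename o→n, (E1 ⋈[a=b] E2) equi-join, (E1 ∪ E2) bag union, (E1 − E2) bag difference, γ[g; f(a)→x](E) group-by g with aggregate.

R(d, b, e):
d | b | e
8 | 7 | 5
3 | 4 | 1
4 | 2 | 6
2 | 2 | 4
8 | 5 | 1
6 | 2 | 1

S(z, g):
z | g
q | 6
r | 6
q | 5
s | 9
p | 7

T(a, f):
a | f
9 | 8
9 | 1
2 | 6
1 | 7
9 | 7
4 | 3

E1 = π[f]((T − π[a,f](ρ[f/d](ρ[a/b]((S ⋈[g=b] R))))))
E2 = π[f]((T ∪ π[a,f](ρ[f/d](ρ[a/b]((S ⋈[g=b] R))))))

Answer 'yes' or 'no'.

E1 row counts bottom-up:
  T → 6
  S → 5
  R → 6
  (S ⋈[g=b] R) → 2
  ρ[a/b]((S ⋈[g=b] R)) → 2
  ρ[f/d](ρ[a/b]((S ⋈[g=b] R))) → 2
  π[a,f](ρ[f/d](ρ[a/b]((S ⋈[g=b] R)))) → 2
  (T − π[a,f](ρ[f/d](ρ[a/b]((S ⋈[g=b] R))))) → 6
  π[f]((T − π[a,f](ρ[f/d](ρ[a/b]((S ⋈[g=b] R)))))) → 6
E2 row counts bottom-up:
  T → 6
  S → 5
  R → 6
  (S ⋈[g=b] R) → 2
  ρ[a/b]((S ⋈[g=b] R)) → 2
  ρ[f/d](ρ[a/b]((S ⋈[g=b] R))) → 2
  π[a,f](ρ[f/d](ρ[a/b]((S ⋈[g=b] R)))) → 2
  (T ∪ π[a,f](ρ[f/d](ρ[a/b]((S ⋈[g=b] R))))) → 8
  π[f]((T ∪ π[a,f](ρ[f/d](ρ[a/b]((S ⋈[g=b] R)))))) → 8

E1 result:
f
1
3
6
7
7
8
E2 result:
f
1
3
6
7
7
8
8
8
Witness: (8,) appears 1× in E1 but 3× in E2.

no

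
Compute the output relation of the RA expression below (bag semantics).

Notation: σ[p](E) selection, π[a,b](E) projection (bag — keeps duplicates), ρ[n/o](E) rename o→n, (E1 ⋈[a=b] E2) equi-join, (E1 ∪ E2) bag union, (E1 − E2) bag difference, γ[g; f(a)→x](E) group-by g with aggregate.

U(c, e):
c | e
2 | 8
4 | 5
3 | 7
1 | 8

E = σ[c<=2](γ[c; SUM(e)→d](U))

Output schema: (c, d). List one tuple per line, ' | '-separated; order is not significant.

Subexpression sizes:
  U → 4
  γ[c; SUM(e)→d](U) → 4
  σ[c<=2](γ[c; SUM(e)→d](U)) → 2

== RESULT ==
c | d
1 | 8
2 | 8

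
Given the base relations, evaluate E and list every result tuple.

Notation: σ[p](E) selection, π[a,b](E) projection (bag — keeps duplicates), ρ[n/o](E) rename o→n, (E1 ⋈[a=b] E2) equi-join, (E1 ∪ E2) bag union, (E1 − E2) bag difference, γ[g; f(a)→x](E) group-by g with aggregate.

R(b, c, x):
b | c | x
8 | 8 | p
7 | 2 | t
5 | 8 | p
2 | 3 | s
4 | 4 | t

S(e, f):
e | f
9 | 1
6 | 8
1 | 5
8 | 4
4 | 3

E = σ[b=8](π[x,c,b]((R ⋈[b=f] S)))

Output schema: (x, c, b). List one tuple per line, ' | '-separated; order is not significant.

Stepwise |·|:
  R → 5
  S → 5
  (R ⋈[b=f] S) → 3
  π[x,c,b]((R ⋈[b=f] S)) → 3
  σ[b=8](π[x,c,b]((R ⋈[b=f] S))) → 1

== RESULT ==
x | c | b
p | 8 | 8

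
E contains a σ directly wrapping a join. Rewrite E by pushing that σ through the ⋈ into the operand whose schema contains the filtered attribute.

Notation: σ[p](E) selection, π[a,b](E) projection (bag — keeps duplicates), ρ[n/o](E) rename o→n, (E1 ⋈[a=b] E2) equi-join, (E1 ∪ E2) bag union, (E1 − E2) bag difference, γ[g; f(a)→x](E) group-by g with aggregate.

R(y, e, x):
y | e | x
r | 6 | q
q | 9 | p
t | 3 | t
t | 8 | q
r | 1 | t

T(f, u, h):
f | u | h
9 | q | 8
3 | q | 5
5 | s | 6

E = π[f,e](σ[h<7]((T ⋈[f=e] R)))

σ filters on h, owned by the left side.
E' = π[f,e]((σ[h<7](T) ⋈[f=e] R))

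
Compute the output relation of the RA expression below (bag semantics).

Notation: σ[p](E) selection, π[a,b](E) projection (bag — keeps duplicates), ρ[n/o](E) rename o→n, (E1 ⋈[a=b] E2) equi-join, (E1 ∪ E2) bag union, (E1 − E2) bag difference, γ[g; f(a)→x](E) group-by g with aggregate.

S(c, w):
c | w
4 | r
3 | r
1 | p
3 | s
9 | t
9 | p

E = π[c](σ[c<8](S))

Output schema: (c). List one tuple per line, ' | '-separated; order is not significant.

Per-node cardinality:
  S → 6
  σ[c<8](S) → 4
  π[c](σ[c<8](S)) → 4

== RESULT ==
c
1
3
3
4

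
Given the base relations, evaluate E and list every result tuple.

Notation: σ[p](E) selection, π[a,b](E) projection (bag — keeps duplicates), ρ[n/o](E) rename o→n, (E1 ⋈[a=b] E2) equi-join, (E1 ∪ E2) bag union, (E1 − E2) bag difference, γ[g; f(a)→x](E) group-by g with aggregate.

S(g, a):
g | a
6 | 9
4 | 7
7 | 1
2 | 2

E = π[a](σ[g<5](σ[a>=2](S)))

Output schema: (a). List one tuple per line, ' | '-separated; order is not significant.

Per-node cardinality:
  S → 4
  σ[a>=2](S) → 3
  σ[g<5](σ[a>=2](S)) → 2
  π[a](σ[g<5](σ[a>=2](S))) → 2

== RESULT ==
a
2
7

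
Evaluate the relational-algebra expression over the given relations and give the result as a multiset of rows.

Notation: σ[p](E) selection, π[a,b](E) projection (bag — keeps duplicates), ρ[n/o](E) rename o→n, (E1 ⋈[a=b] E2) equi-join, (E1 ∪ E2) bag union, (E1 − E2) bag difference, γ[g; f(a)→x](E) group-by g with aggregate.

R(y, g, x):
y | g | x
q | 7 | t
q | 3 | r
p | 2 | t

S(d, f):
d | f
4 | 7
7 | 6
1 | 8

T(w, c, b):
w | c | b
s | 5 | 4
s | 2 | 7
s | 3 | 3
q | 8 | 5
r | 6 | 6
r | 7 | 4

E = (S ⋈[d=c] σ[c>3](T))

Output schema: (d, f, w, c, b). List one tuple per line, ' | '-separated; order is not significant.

Row counts bottom-up:
  S → 3
  T → 6
  σ[c>3](T) → 4
  (S ⋈[d=c] σ[c>3](T)) → 1

== RESULT ==
d | f | w | c | b
7 | 6 | r | 7 | 4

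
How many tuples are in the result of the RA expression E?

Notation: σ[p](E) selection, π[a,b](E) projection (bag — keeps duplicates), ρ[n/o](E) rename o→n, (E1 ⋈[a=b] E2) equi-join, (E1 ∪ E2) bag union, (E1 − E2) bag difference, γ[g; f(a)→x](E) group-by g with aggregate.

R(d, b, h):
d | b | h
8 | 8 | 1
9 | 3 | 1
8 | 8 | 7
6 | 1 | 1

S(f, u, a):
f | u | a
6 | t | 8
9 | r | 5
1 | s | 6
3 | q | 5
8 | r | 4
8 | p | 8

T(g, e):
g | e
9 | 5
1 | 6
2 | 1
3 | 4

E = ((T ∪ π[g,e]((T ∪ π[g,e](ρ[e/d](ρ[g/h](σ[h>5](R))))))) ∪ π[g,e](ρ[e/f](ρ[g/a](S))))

Subexpression sizes:
  T → 4
  T → 4
  R → 4
  σ[h>5](R) → 1
  ρ[g/h](σ[h>5](R)) → 1
  ρ[e/d](ρ[g/h](σ[h>5](R))) → 1
  π[g,e](ρ[e/d](ρ[g/h](σ[h>5](R)))) → 1
  (T ∪ π[g,e](ρ[e/d](ρ[g/h](σ[h>5](R))))) → 5
  π[g,e]((T ∪ π[g,e](ρ[e/d](ρ[g/h](σ[h>5](R)))))) → 5
  (T ∪ π[g,e]((T ∪ π[g,e](ρ[e/d](ρ[g/h](σ[h>5](R))))))) → 9
  S → 6
  ρ[g/a](S) → 6
  ρ[e/f](ρ[g/a](S)) → 6
  π[g,e](ρ[e/f](ρ[g/a](S))) → 6
  ((T ∪ π[g,e]((T ∪ π[g,e](ρ[e/d](ρ[g/h](σ[h>5](R))))))) ∪ π[g,e](ρ[e/f](ρ[g/a](S)))) → 15

|E| = 15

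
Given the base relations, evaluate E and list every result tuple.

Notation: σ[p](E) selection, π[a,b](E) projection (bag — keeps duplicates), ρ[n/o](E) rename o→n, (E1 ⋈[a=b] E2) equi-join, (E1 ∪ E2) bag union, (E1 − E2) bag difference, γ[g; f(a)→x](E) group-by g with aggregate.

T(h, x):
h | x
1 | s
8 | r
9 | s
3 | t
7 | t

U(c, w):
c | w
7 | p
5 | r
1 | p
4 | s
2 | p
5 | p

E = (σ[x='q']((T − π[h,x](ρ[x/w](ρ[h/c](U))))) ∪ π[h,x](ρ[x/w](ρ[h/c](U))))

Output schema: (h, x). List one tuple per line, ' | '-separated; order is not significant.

Subexpression sizes:
  T → 5
  U → 6
  ρ[h/c](U) → 6
  ρ[x/w](ρ[h/c](U)) → 6
  π[h,x](ρ[x/w](ρ[h/c](U))) → 6
  (T − π[h,x](ρ[x/w](ρ[h/c](U)))) → 5
  σ[x='q']((T − π[h,x](ρ[x/w](ρ[h/c](U))))) → 0
  U → 6
  ρ[h/c](U) → 6
  ρ[x/w](ρ[h/c](U)) → 6
  π[h,x](ρ[x/w](ρ[h/c](U))) → 6
  (σ[x='q']((T − π[h,x](ρ[x/w](ρ[h/c](U))))) ∪ π[h,x](ρ[x/w](ρ[h/c](U)))) → 6

== RESULT ==
h | x
1 | p
2 | p
4 | s
5 | p
5 | r
7 | p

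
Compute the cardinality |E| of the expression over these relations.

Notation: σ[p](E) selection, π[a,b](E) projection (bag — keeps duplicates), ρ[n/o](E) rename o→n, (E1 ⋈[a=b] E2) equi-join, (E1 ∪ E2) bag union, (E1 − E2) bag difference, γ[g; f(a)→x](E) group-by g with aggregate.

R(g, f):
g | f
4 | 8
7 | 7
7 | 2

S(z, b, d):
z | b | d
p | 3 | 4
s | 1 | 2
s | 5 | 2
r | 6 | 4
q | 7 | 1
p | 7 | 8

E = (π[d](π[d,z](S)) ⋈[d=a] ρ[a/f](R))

Per-node cardinality:
  S → 6
  π[d,z](S) → 6
  π[d](π[d,z](S)) → 6
  R → 3
  ρ[a/f](R) → 3
  (π[d](π[d,z](S)) ⋈[d=a] ρ[a/f](R)) → 3

|E| = 3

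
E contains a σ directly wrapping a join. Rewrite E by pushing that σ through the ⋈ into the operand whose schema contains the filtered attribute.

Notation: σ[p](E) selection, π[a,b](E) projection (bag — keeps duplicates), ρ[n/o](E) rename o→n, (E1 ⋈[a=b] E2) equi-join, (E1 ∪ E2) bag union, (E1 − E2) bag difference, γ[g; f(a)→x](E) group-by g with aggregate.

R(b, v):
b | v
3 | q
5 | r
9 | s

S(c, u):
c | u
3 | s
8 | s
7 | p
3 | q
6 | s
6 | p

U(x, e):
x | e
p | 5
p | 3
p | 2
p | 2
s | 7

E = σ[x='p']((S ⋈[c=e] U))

σ filters on x, owned by the right side.
E' = (S ⋈[c=e] σ[x='p'](U))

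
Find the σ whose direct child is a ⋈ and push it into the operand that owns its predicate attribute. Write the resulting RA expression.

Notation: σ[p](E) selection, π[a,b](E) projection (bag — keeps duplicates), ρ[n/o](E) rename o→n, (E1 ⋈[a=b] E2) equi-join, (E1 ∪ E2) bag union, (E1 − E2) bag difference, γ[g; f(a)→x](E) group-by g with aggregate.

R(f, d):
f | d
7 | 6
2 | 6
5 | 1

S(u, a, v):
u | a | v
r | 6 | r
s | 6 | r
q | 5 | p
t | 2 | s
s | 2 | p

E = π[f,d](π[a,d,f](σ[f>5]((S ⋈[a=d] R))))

σ filters on f, owned by the right side.
E' = π[f,d](π[a,d,f]((S ⋈[a=d] σ[f>5](R))))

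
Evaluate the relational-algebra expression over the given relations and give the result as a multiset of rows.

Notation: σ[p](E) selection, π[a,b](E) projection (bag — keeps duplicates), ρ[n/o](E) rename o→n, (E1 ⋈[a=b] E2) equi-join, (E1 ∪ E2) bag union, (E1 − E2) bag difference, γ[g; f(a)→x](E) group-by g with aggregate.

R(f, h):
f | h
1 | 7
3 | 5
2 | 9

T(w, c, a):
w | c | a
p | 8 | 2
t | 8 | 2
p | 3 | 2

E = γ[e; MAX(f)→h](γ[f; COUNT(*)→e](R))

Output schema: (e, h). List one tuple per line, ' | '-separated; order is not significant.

Per-node cardinality:
  R → 3
  γ[f; COUNT(*)→e](R) → 3
  γ[e; MAX(f)→h](γ[f; COUNT(*)→e](R)) → 1

== RESULT ==
e | h
1 | 3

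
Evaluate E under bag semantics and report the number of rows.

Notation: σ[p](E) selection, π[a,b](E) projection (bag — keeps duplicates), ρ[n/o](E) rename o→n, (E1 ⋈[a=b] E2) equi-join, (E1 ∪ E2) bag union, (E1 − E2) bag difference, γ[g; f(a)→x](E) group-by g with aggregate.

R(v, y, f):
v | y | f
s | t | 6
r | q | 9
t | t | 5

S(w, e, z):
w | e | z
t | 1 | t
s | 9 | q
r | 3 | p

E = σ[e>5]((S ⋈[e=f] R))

Subexpression sizes:
  S → 3
  R → 3
  (S ⋈[e=f] R) → 1
  σ[e>5]((S ⋈[e=f] R)) → 1

|E| = 1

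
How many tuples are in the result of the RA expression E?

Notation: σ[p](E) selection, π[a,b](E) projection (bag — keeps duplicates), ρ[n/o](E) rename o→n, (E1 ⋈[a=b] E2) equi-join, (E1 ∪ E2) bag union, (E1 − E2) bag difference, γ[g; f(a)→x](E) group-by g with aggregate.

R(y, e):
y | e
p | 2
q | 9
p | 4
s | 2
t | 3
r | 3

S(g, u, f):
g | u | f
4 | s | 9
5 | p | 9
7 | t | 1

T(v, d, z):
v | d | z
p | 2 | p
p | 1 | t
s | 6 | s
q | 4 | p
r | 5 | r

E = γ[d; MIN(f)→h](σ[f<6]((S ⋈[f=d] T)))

Row counts bottom-up:
  S → 3
  T → 5
  (S ⋈[f=d] T) → 1
  σ[f<6]((S ⋈[f=d] T)) → 1
  γ[d; MIN(f)→h](σ[f<6]((S ⋈[f=d] T))) → 1

|E| = 1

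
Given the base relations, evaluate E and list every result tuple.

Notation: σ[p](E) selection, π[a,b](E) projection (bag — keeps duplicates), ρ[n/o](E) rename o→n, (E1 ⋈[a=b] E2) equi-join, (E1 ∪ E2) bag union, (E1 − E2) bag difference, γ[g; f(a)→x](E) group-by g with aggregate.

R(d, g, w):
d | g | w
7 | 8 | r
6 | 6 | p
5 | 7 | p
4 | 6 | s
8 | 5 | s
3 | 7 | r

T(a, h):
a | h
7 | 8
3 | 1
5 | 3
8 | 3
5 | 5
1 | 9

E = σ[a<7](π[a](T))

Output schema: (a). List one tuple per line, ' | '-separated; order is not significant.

Per-node cardinality:
  T → 6
  π[a](T) → 6
  σ[a<7](π[a](T)) → 4

== RESULT ==
a
1
3
5
5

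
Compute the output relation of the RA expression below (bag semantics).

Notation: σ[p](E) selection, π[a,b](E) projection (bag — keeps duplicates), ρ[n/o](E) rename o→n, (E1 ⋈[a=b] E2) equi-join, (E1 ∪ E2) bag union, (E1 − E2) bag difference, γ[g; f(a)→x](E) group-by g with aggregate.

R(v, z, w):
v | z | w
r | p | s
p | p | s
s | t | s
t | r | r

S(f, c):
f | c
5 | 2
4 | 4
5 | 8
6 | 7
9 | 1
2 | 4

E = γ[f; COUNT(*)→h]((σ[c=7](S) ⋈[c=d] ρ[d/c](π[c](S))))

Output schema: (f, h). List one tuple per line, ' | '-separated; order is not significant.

Subexpression sizes:
  S → 6
  σ[c=7](S) → 1
  S → 6
  π[c](S) → 6
  ρ[d/c](π[c](S)) → 6
  (σ[c=7](S) ⋈[c=d] ρ[d/c](π[c](S))) → 1
  γ[f; COUNT(*)→h]((σ[c=7](S) ⋈[c=d] ρ[d/c](π[c](S)))) → 1

== RESULT ==
f | h
6 | 1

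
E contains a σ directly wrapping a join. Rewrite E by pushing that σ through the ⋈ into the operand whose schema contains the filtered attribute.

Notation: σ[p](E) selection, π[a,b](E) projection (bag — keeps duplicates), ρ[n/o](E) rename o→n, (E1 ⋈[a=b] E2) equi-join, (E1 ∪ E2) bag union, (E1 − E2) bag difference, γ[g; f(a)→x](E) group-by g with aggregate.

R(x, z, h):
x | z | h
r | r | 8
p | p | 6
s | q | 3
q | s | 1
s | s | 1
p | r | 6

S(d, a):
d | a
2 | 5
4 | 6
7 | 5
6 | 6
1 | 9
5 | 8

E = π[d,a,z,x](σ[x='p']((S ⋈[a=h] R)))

σ filters on x, owned by the right side.
E' = π[d,a,z,x]((S ⋈[a=h] σ[x='p'](R)))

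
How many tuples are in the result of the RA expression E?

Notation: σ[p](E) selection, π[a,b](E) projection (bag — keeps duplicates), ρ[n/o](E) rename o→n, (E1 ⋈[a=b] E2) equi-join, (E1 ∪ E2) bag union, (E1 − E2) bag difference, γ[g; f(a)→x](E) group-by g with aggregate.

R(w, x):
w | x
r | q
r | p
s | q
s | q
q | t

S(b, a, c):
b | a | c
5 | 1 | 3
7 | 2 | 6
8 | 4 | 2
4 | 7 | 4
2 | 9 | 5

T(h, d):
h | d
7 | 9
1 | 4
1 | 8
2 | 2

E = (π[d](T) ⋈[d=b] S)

Per-node cardinality:
  T → 4
  π[d](T) → 4
  S → 5
  (π[d](T) ⋈[d=b] S) → 3

|E| = 3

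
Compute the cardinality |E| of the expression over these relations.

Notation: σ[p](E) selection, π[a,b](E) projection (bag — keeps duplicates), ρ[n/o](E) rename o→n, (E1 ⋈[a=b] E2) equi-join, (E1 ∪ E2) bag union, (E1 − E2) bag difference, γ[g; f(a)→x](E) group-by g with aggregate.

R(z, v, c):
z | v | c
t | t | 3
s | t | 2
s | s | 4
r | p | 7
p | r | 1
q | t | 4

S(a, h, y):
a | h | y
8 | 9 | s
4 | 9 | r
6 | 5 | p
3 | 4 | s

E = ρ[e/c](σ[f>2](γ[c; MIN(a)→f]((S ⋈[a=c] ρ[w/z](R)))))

Stepwise |·|:
  S → 4
  R → 6
  ρ[w/z](R) → 6
  (S ⋈[a=c] ρ[w/z](R)) → 3
  γ[c; MIN(a)→f]((S ⋈[a=c] ρ[w/z](R))) → 2
  σ[f>2](γ[c; MIN(a)→f]((S ⋈[a=c] ρ[w/z](R)))) → 2
  ρ[e/c](σ[f>2](γ[c; MIN(a)→f]((S ⋈[a=c] ρ[w/z](R))))) → 2

|E| = 2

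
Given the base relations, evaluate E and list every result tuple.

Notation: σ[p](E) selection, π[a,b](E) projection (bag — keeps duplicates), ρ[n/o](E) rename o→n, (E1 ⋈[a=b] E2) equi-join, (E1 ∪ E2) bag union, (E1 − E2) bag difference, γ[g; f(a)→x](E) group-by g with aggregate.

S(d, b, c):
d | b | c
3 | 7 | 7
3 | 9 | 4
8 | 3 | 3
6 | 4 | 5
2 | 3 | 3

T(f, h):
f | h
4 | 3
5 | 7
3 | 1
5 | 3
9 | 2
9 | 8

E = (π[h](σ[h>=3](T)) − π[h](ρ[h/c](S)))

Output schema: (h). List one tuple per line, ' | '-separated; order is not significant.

Subexpression sizes:
  T → 6
  σ[h>=3](T) → 4
  π[h](σ[h>=3](T)) → 4
  S → 5
  ρ[h/c](S) → 5
  π[h](ρ[h/c](S)) → 5
  (π[h](σ[h>=3](T)) − π[h](ρ[h/c](S))) → 1

== RESULT ==
h
8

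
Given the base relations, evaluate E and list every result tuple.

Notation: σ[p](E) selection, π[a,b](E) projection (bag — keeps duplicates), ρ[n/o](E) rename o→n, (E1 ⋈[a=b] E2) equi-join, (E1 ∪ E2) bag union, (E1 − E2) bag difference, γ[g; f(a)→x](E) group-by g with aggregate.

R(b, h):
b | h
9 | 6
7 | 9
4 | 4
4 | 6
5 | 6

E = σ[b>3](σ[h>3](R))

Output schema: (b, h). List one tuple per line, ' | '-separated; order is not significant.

Per-node cardinality:
  R → 5
  σ[h>3](R) → 5
  σ[b>3](σ[h>3](R)) → 5

== RESULT ==
b | h
4 | 4
4 | 6
5 | 6
7 | 9
9 | 6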